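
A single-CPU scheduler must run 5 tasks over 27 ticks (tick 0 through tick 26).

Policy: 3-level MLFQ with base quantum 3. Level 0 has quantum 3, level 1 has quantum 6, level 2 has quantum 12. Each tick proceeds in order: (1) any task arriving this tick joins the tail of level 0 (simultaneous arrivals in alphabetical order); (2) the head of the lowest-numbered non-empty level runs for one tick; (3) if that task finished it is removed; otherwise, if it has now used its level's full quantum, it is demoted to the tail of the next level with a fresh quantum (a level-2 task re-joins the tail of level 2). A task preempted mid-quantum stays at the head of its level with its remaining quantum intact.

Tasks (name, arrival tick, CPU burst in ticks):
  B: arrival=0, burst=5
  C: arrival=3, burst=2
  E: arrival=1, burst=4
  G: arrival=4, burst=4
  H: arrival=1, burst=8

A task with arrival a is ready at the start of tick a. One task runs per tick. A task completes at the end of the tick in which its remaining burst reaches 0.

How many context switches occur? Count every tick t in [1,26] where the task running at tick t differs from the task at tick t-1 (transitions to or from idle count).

t=0: L0/L1/L2 = B/-/- → run B
t=1: L0/L1/L2 = BEH/-/- → run B
t=2: L0/L1/L2 = BEH/-/- → run B
t=3: L0/L1/L2 = EHC/B/- → run E
t=4: L0/L1/L2 = EHCG/B/- → run E
t=5: L0/L1/L2 = EHCG/B/- → run E
t=6: L0/L1/L2 = HCG/BE/- → run H
t=7: L0/L1/L2 = HCG/BE/- → run H
t=8: L0/L1/L2 = HCG/BE/- → run H
t=9: L0/L1/L2 = CG/BEH/- → run C
t=10: L0/L1/L2 = CG/BEH/- → run C
t=11: L0/L1/L2 = G/BEH/- → run G
t=12: L0/L1/L2 = G/BEH/- → run G
t=13: L0/L1/L2 = G/BEH/- → run G
t=14: L0/L1/L2 = -/BEHG/- → run B
t=15: L0/L1/L2 = -/BEHG/- → run B
t=16: L0/L1/L2 = -/EHG/- → run E
t=17: L0/L1/L2 = -/HG/- → run H
t=18: L0/L1/L2 = -/HG/- → run H
t=19: L0/L1/L2 = -/HG/- → run H
t=20: L0/L1/L2 = -/HG/- → run H
t=21: L0/L1/L2 = -/HG/- → run H
t=22: L0/L1/L2 = -/G/- → run G
t=23: (idle)
t=24: (idle)
t=25: (idle)
t=26: (idle)

context switches = 9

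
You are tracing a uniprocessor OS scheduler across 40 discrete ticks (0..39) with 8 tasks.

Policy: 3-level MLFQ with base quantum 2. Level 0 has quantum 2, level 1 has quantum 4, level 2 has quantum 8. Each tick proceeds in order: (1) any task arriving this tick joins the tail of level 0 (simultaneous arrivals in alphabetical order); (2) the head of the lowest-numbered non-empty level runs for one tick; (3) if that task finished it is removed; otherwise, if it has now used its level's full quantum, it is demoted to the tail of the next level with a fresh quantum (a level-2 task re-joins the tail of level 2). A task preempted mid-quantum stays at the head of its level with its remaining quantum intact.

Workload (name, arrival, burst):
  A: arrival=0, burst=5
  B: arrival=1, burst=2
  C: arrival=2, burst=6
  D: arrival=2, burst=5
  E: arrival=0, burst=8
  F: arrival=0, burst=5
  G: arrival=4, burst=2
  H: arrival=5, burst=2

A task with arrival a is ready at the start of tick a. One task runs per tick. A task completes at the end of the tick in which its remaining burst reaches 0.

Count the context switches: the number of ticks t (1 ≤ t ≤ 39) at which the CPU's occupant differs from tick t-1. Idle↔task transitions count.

t=0: L0/L1/L2 = AEF/-/- → run A
t=1: L0/L1/L2 = AEFB/-/- → run A
t=2: L0/L1/L2 = EFBCD/A/- → run E
t=3: L0/L1/L2 = EFBCD/A/- → run E
t=4: L0/L1/L2 = FBCDG/AE/- → run F
t=5: L0/L1/L2 = FBCDGH/AE/- → run F
t=6: L0/L1/L2 = BCDGH/AEF/- → run B
t=7: L0/L1/L2 = BCDGH/AEF/- → run B
t=8: L0/L1/L2 = CDGH/AEF/- → run C
t=9: L0/L1/L2 = CDGH/AEF/- → run C
t=10: L0/L1/L2 = DGH/AEFC/- → run D
t=11: L0/L1/L2 = DGH/AEFC/- → run D
t=12: L0/L1/L2 = GH/AEFCD/- → run G
t=13: L0/L1/L2 = GH/AEFCD/- → run G
t=14: L0/L1/L2 = H/AEFCD/- → run H
t=15: L0/L1/L2 = H/AEFCD/- → run H
t=16: L0/L1/L2 = -/AEFCD/- → run A
t=17: L0/L1/L2 = -/AEFCD/- → run A
t=18: L0/L1/L2 = -/AEFCD/- → run A
t=19: L0/L1/L2 = -/EFCD/- → run E
t=20: L0/L1/L2 = -/EFCD/- → run E
t=21: L0/L1/L2 = -/EFCD/- → run E
t=22: L0/L1/L2 = -/EFCD/- → run E
t=23: L0/L1/L2 = -/FCD/E → run F
t=24: L0/L1/L2 = -/FCD/E → run F
t=25: L0/L1/L2 = -/FCD/E → run F
t=26: L0/L1/L2 = -/CD/E → run C
t=27: L0/L1/L2 = -/CD/E → run C
t=28: L0/L1/L2 = -/CD/E → run C
t=29: L0/L1/L2 = -/CD/E → run C
t=30: L0/L1/L2 = -/D/E → run D
t=31: L0/L1/L2 = -/D/E → run D
t=32: L0/L1/L2 = -/D/E → run D
t=33: L0/L1/L2 = -/-/E → run E
t=34: L0/L1/L2 = -/-/E → run E
t=35: (idle)
t=36: (idle)
t=37: (idle)
t=38: (idle)
t=39: (idle)

context switches = 14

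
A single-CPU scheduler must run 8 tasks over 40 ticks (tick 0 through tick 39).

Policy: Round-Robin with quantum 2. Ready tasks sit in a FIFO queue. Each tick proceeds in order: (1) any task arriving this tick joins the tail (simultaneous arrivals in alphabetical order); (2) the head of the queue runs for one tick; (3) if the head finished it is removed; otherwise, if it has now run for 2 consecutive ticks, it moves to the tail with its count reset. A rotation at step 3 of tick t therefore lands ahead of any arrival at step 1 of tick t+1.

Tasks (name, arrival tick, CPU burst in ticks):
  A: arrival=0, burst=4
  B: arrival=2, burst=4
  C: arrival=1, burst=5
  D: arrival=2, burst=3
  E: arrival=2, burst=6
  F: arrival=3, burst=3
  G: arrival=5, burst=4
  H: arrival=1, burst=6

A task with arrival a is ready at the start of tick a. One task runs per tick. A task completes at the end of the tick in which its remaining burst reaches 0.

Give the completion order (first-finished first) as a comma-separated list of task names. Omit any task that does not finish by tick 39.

t=0: queue=[A] q_used=0 → run A
t=1: queue=[A,C,H] q_used=1 → run A
t=2: queue=[C,H,A,B,D,E] q_used=0 → run C
t=3: queue=[C,H,A,B,D,E,F] q_used=1 → run C
t=4: queue=[H,A,B,D,E,F,C] q_used=0 → run H
t=5: queue=[H,A,B,D,E,F,C,G] q_used=1 → run H
t=6: queue=[A,B,D,E,F,C,G,H] q_used=0 → run A
t=7: queue=[A,B,D,E,F,C,G,H] q_used=1 → run A
t=8: queue=[B,D,E,F,C,G,H] q_used=0 → run B
t=9: queue=[B,D,E,F,C,G,H] q_used=1 → run B
t=10: queue=[D,E,F,C,G,H,B] q_used=0 → run D
t=11: queue=[D,E,F,C,G,H,B] q_used=1 → run D
t=12: queue=[E,F,C,G,H,B,D] q_used=0 → run E
t=13: queue=[E,F,C,G,H,B,D] q_used=1 → run E
t=14: queue=[F,C,G,H,B,D,E] q_used=0 → run F
t=15: queue=[F,C,G,H,B,D,E] q_used=1 → run F
t=16: queue=[C,G,H,B,D,E,F] q_used=0 → run C
t=17: queue=[C,G,H,B,D,E,F] q_used=1 → run C
t=18: queue=[G,H,B,D,E,F,C] q_used=0 → run G
t=19: queue=[G,H,B,D,E,F,C] q_used=1 → run G
t=20: queue=[H,B,D,E,F,C,G] q_used=0 → run H
t=21: queue=[H,B,D,E,F,C,G] q_used=1 → run H
t=22: queue=[B,D,E,F,C,G,H] q_used=0 → run B
t=23: queue=[B,D,E,F,C,G,H] q_used=1 → run B
t=24: queue=[D,E,F,C,G,H] q_used=0 → run D
t=25: queue=[E,F,C,G,H] q_used=0 → run E
t=26: queue=[E,F,C,G,H] q_used=1 → run E
t=27: queue=[F,C,G,H,E] q_used=0 → run F
t=28: queue=[C,G,H,E] q_used=0 → run C
t=29: queue=[G,H,E] q_used=0 → run G
t=30: queue=[G,H,E] q_used=1 → run G
t=31: queue=[H,E] q_used=0 → run H
t=32: queue=[H,E] q_used=1 → run H
t=33: queue=[E] q_used=0 → run E
t=34: queue=[E] q_used=1 → run E
t=35: (idle)
t=36: (idle)
t=37: (idle)
t=38: (idle)
t=39: (idle)

completion order = A, B, D, F, C, G, H, E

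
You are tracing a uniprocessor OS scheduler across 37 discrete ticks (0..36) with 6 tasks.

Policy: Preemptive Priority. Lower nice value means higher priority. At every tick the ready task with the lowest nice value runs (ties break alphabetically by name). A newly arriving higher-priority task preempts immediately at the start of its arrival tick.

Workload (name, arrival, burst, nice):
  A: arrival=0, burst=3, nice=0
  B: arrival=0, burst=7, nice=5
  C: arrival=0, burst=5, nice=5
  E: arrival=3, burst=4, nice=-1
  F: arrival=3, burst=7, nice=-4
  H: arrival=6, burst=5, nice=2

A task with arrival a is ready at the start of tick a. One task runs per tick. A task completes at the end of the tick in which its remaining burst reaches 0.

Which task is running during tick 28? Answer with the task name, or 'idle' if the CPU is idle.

t=0: ready={A,B,C} → run A
t=1: ready={A,B,C} → run A
t=2: ready={A,B,C} → run A
t=3: ready={B,C,E,F} → run F
t=4: ready={B,C,E,F} → run F
t=5: ready={B,C,E,F} → run F
t=6: ready={B,C,E,F,H} → run F
t=7: ready={B,C,E,F,H} → run F
t=8: ready={B,C,E,F,H} → run F
t=9: ready={B,C,E,F,H} → run F
t=10: ready={B,C,E,H} → run E
t=11: ready={B,C,E,H} → run E
t=12: ready={B,C,E,H} → run E
t=13: ready={B,C,E,H} → run E
t=14: ready={B,C,H} → run H
t=15: ready={B,C,H} → run H
t=16: ready={B,C,H} → run H
t=17: ready={B,C,H} → run H
t=18: ready={B,C,H} → run H
t=19: ready={B,C} → run B
t=20: ready={B,C} → run B
t=21: ready={B,C} → run B
t=22: ready={B,C} → run B
t=23: ready={B,C} → run B
t=24: ready={B,C} → run B
t=25: ready={B,C} → run B
t=26: ready={C} → run C
t=27: ready={C} → run C
t=28: ready={C} → run C
t=29: ready={C} → run C
t=30: ready={C} → run C
t=31: (idle)
t=32: (idle)
t=33: (idle)
t=34: (idle)
t=35: (idle)
t=36: (idle)

running at tick 28 = C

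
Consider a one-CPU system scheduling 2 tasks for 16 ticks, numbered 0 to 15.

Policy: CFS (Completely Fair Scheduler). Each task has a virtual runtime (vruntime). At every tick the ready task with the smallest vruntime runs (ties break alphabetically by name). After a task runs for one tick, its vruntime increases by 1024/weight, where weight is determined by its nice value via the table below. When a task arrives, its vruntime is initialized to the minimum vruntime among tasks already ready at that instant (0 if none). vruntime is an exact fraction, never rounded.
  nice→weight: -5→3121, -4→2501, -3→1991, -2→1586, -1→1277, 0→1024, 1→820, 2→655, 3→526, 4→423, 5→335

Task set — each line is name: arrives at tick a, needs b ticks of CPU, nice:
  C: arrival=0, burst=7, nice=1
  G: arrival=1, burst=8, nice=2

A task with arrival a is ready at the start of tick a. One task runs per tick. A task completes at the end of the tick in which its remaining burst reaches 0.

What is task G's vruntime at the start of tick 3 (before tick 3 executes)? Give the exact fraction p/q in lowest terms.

t=0: vr[C=0] → run C
t=1: vr[C=256/205 G=256/205] → run C
t=2: vr[C=512/205 G=256/205] → run G
t=3: vr[C=512/205 G=15104/5371] → run C
t=4: vr[C=768/205 G=15104/5371] → run G
t=5: vr[C=768/205 G=117504/26855] → run C
t=6: vr[C=1024/205 G=117504/26855] → run G
t=7: vr[C=1024/205 G=159488/26855] → run C
t=8: vr[C=256/41 G=159488/26855] → run G
t=9: vr[C=256/41 G=201472/26855] → run C
t=10: vr[C=1536/205 G=201472/26855] → run C
t=11: vr[G=201472/26855] → run G
t=12: vr[G=243456/26855] → run G
t=13: vr[G=57088/5371] → run G
t=14: vr[G=327424/26855] → run G
t=15: (idle)

vruntime(G, start of tick 3) = 15104/5371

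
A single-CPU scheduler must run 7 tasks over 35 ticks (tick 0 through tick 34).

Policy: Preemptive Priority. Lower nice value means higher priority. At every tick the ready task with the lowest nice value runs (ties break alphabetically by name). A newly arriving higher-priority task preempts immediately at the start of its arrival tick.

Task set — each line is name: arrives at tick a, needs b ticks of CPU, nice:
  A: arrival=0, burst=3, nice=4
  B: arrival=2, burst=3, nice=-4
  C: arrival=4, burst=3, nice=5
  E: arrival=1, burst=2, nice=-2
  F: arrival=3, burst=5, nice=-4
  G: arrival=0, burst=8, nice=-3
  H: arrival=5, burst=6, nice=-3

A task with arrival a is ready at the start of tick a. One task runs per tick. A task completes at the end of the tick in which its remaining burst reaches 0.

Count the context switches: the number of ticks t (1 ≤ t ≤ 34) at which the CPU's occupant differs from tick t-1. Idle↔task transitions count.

t=0: ready={A,G} → run G
t=1: ready={A,E,G} → run G
t=2: ready={A,B,E,G} → run B
t=3: ready={A,B,E,F,G} → run B
t=4: ready={A,B,C,E,F,G} → run B
t=5: ready={A,C,E,F,G,H} → run F
t=6: ready={A,C,E,F,G,H} → run F
t=7: ready={A,C,E,F,G,H} → run F
t=8: ready={A,C,E,F,G,H} → run F
t=9: ready={A,C,E,F,G,H} → run F
t=10: ready={A,C,E,G,H} → run G
t=11: ready={A,C,E,G,H} → run G
t=12: ready={A,C,E,G,H} → run G
t=13: ready={A,C,E,G,H} → run G
t=14: ready={A,C,E,G,H} → run G
t=15: ready={A,C,E,G,H} → run G
t=16: ready={A,C,E,H} → run H
t=17: ready={A,C,E,H} → run H
t=18: ready={A,C,E,H} → run H
t=19: ready={A,C,E,H} → run H
t=20: ready={A,C,E,H} → run H
t=21: ready={A,C,E,H} → run H
t=22: ready={A,C,E} → run E
t=23: ready={A,C,E} → run E
t=24: ready={A,C} → run A
t=25: ready={A,C} → run A
t=26: ready={A,C} → run A
t=27: ready={C} → run C
t=28: ready={C} → run C
t=29: ready={C} → run C
t=30: (idle)
t=31: (idle)
t=32: (idle)
t=33: (idle)
t=34: (idle)

context switches = 8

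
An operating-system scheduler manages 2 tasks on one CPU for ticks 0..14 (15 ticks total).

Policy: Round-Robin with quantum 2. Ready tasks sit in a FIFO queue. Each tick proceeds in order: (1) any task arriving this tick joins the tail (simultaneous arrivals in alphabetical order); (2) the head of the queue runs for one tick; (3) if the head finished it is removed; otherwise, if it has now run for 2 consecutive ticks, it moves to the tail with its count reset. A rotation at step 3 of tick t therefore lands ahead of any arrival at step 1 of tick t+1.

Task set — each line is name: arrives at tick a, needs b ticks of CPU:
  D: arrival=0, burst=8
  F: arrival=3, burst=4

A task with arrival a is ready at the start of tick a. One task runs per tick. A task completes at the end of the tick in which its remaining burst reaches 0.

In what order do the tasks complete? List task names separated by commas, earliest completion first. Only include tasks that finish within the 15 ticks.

completion order = F, D

t=0: queue=[D] q_used=0 → run D
t=1: queue=[D] q_used=1 → run D
t=2: queue=[D] q_used=0 → run D
t=3: queue=[D,F] q_used=1 → run D
t=4: queue=[F,D] q_used=0 → run F
t=5: queue=[F,D] q_used=1 → run F
t=6: queue=[D,F] q_used=0 → run D
t=7: queue=[D,F] q_used=1 → run D
t=8: queue=[F,D] q_used=0 → run F
t=9: queue=[F,D] q_used=1 → run F
t=10: queue=[D] q_used=0 → run D
t=11: queue=[D] q_used=1 → run D
t=12: (idle)
t=13: (idle)
t=14: (idle)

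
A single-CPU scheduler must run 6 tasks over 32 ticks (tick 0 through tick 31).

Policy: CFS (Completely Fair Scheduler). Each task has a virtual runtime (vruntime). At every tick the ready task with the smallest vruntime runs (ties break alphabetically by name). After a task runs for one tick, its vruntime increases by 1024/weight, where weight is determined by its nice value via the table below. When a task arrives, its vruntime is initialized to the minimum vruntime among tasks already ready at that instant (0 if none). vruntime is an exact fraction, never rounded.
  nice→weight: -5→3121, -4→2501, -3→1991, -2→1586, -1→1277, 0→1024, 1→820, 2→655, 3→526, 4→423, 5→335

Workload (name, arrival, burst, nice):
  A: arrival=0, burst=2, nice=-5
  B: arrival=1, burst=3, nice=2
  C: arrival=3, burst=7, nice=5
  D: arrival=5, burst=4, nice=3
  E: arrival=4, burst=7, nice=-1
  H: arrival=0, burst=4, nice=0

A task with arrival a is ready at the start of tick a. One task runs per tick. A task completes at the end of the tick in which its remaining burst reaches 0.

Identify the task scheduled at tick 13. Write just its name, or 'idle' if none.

t=0: vr[A=0 H=0] → run A
t=1: vr[A=1024/3121 B=0 H=0] → run B
t=2: vr[A=1024/3121 B=1024/655 H=0] → run H
t=3: vr[A=1024/3121 B=1024/655 C=1024/3121 H=1] → run A
t=4: vr[B=1024/655 C=1024/3121 E=1024/3121 H=1] → run C
t=5: vr[B=1024/655 C=3538944/1045535 D=1024/3121 E=1024/3121 H=1] → run D
t=6: vr[B=1024/655 C=3538944/1045535 D=1867264/820823 E=1024/3121 H=1] → run E
t=7: vr[B=1024/655 C=3538944/1045535 D=1867264/820823 E=4503552/3985517 H=1] → run H
t=8: vr[B=1024/655 C=3538944/1045535 D=1867264/820823 E=4503552/3985517 H=2] → run E
t=9: vr[B=1024/655 C=3538944/1045535 D=1867264/820823 E=7699456/3985517 H=2] → run B
t=10: vr[B=2048/655 C=3538944/1045535 D=1867264/820823 E=7699456/3985517 H=2] → run E
t=11: vr[B=2048/655 C=3538944/1045535 D=1867264/820823 E=10895360/3985517 H=2] → run H
t=12: vr[B=2048/655 C=3538944/1045535 D=1867264/820823 E=10895360/3985517 H=3] → run D
t=13: vr[B=2048/655 C=3538944/1045535 D=3465216/820823 E=10895360/3985517 H=3] → run E
t=14: vr[B=2048/655 C=3538944/1045535 D=3465216/820823 E=14091264/3985517 H=3] → run H
t=15: vr[B=2048/655 C=3538944/1045535 D=3465216/820823 E=14091264/3985517] → run B
t=16: vr[C=3538944/1045535 D=3465216/820823 E=14091264/3985517] → run C
t=17: vr[C=6734848/1045535 D=3465216/820823 E=14091264/3985517] → run E
t=18: vr[C=6734848/1045535 D=3465216/820823 E=17287168/3985517] → run D
t=19: vr[C=6734848/1045535 D=5063168/820823 E=17287168/3985517] → run E
t=20: vr[C=6734848/1045535 D=5063168/820823 E=20483072/3985517] → run E
t=21: vr[C=6734848/1045535 D=5063168/820823] → run D
t=22: vr[C=6734848/1045535] → run C
t=23: vr[C=9930752/1045535] → run C
t=24: vr[C=13126656/1045535] → run C
t=25: vr[C=3264512/209107] → run C
t=26: vr[C=19518464/1045535] → run C
t=27: (idle)
t=28: (idle)
t=29: (idle)
t=30: (idle)
t=31: (idle)

running at tick 13 = E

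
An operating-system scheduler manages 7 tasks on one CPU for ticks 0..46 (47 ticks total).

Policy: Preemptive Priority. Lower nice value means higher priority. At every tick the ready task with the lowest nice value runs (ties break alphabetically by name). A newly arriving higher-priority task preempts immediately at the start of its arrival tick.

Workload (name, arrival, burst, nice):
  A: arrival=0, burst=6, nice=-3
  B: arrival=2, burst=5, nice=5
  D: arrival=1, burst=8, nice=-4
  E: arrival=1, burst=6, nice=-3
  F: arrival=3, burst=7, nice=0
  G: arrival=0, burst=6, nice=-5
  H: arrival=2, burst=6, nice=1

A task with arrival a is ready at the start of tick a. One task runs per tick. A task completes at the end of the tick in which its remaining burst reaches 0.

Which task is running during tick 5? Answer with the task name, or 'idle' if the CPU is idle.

t=0: ready={A,G} → run G
t=1: ready={A,D,E,G} → run G
t=2: ready={A,B,D,E,G,H} → run G
t=3: ready={A,B,D,E,F,G,H} → run G
t=4: ready={A,B,D,E,F,G,H} → run G
t=5: ready={A,B,D,E,F,G,H} → run G
t=6: ready={A,B,D,E,F,H} → run D
t=7: ready={A,B,D,E,F,H} → run D
t=8: ready={A,B,D,E,F,H} → run D
t=9: ready={A,B,D,E,F,H} → run D
t=10: ready={A,B,D,E,F,H} → run D
t=11: ready={A,B,D,E,F,H} → run D
t=12: ready={A,B,D,E,F,H} → run D
t=13: ready={A,B,D,E,F,H} → run D
t=14: ready={A,B,E,F,H} → run A
t=15: ready={A,B,E,F,H} → run A
t=16: ready={A,B,E,F,H} → run A
t=17: ready={A,B,E,F,H} → run A
t=18: ready={A,B,E,F,H} → run A
t=19: ready={A,B,E,F,H} → run A
t=20: ready={B,E,F,H} → run E
t=21: ready={B,E,F,H} → run E
t=22: ready={B,E,F,H} → run E
t=23: ready={B,E,F,H} → run E
t=24: ready={B,E,F,H} → run E
t=25: ready={B,E,F,H} → run E
t=26: ready={B,F,H} → run F
t=27: ready={B,F,H} → run F
t=28: ready={B,F,H} → run F
t=29: ready={B,F,H} → run F
t=30: ready={B,F,H} → run F
t=31: ready={B,F,H} → run F
t=32: ready={B,F,H} → run F
t=33: ready={B,H} → run H
t=34: ready={B,H} → run H
t=35: ready={B,H} → run H
t=36: ready={B,H} → run H
t=37: ready={B,H} → run H
t=38: ready={B,H} → run H
t=39: ready={B} → run B
t=40: ready={B} → run B
t=41: ready={B} → run B
t=42: ready={B} → run B
t=43: ready={B} → run B
t=44: (idle)
t=45: (idle)
t=46: (idle)

running at tick 5 = G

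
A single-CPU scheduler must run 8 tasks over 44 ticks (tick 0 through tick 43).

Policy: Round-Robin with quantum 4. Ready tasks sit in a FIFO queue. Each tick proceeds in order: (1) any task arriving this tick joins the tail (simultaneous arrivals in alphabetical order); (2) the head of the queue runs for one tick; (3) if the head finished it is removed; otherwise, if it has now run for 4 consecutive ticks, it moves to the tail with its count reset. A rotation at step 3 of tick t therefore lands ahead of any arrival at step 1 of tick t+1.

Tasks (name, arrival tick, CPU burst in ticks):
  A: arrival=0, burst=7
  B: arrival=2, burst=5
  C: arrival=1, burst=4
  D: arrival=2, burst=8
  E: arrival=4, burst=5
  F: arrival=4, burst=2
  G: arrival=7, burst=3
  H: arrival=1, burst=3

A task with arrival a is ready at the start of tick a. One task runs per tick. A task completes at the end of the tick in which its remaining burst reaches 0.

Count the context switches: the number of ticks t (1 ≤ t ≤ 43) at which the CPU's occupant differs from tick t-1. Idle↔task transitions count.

t=0: queue=[A] q_used=0 → run A
t=1: queue=[A,C,H] q_used=1 → run A
t=2: queue=[A,C,H,B,D] q_used=2 → run A
t=3: queue=[A,C,H,B,D] q_used=3 → run A
t=4: queue=[C,H,B,D,A,E,F] q_used=0 → run C
t=5: queue=[C,H,B,D,A,E,F] q_used=1 → run C
t=6: queue=[C,H,B,D,A,E,F] q_used=2 → run C
t=7: queue=[C,H,B,D,A,E,F,G] q_used=3 → run C
t=8: queue=[H,B,D,A,E,F,G] q_used=0 → run H
t=9: queue=[H,B,D,A,E,F,G] q_used=1 → run H
t=10: queue=[H,B,D,A,E,F,G] q_used=2 → run H
t=11: queue=[B,D,A,E,F,G] q_used=0 → run B
t=12: queue=[B,D,A,E,F,G] q_used=1 → run B
t=13: queue=[B,D,A,E,F,G] q_used=2 → run B
t=14: queue=[B,D,A,E,F,G] q_used=3 → run B
t=15: queue=[D,A,E,F,G,B] q_used=0 → run D
t=16: queue=[D,A,E,F,G,B] q_used=1 → run D
t=17: queue=[D,A,E,F,G,B] q_used=2 → run D
t=18: queue=[D,A,E,F,G,B] q_used=3 → run D
t=19: queue=[A,E,F,G,B,D] q_used=0 → run A
t=20: queue=[A,E,F,G,B,D] q_used=1 → run A
t=21: queue=[A,E,F,G,B,D] q_used=2 → run A
t=22: queue=[E,F,G,B,D] q_used=0 → run E
t=23: queue=[E,F,G,B,D] q_used=1 → run E
t=24: queue=[E,F,G,B,D] q_used=2 → run E
t=25: queue=[E,F,G,B,D] q_used=3 → run E
t=26: queue=[F,G,B,D,E] q_used=0 → run F
t=27: queue=[F,G,B,D,E] q_used=1 → run F
t=28: queue=[G,B,D,E] q_used=0 → run G
t=29: queue=[G,B,D,E] q_used=1 → run G
t=30: queue=[G,B,D,E] q_used=2 → run G
t=31: queue=[B,D,E] q_used=0 → run B
t=32: queue=[D,E] q_used=0 → run D
t=33: queue=[D,E] q_used=1 → run D
t=34: queue=[D,E] q_used=2 → run D
t=35: queue=[D,E] q_used=3 → run D
t=36: queue=[E] q_used=0 → run E
t=37: (idle)
t=38: (idle)
t=39: (idle)
t=40: (idle)
t=41: (idle)
t=42: (idle)
t=43: (idle)

context switches = 12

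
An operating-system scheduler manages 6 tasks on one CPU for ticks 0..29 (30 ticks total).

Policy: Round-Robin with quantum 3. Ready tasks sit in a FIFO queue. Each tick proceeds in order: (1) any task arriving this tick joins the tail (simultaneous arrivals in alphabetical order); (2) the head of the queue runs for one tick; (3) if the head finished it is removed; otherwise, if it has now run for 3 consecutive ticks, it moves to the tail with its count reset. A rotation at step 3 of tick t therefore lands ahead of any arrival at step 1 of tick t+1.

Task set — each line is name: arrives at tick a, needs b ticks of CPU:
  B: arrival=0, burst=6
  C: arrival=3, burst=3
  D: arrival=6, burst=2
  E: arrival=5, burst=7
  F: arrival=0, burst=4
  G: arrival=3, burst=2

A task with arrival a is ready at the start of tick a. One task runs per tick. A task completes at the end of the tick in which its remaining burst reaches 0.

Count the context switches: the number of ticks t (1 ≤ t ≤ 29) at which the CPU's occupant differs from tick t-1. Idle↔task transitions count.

t=0: queue=[B,F] q_used=0 → run B
t=1: queue=[B,F] q_used=1 → run B
t=2: queue=[B,F] q_used=2 → run B
t=3: queue=[F,B,C,G] q_used=0 → run F
t=4: queue=[F,B,C,G] q_used=1 → run F
t=5: queue=[F,B,C,G,E] q_used=2 → run F
t=6: queue=[B,C,G,E,F,D] q_used=0 → run B
t=7: queue=[B,C,G,E,F,D] q_used=1 → run B
t=8: queue=[B,C,G,E,F,D] q_used=2 → run B
t=9: queue=[C,G,E,F,D] q_used=0 → run C
t=10: queue=[C,G,E,F,D] q_used=1 → run C
t=11: queue=[C,G,E,F,D] q_used=2 → run C
t=12: queue=[G,E,F,D] q_used=0 → run G
t=13: queue=[G,E,F,D] q_used=1 → run G
t=14: queue=[E,F,D] q_used=0 → run E
t=15: queue=[E,F,D] q_used=1 → run E
t=16: queue=[E,F,D] q_used=2 → run E
t=17: queue=[F,D,E] q_used=0 → run F
t=18: queue=[D,E] q_used=0 → run D
t=19: queue=[D,E] q_used=1 → run D
t=20: queue=[E] q_used=0 → run E
t=21: queue=[E] q_used=1 → run E
t=22: queue=[E] q_used=2 → run E
t=23: queue=[E] q_used=0 → run E
t=24: (idle)
t=25: (idle)
t=26: (idle)
t=27: (idle)
t=28: (idle)
t=29: (idle)

context switches = 9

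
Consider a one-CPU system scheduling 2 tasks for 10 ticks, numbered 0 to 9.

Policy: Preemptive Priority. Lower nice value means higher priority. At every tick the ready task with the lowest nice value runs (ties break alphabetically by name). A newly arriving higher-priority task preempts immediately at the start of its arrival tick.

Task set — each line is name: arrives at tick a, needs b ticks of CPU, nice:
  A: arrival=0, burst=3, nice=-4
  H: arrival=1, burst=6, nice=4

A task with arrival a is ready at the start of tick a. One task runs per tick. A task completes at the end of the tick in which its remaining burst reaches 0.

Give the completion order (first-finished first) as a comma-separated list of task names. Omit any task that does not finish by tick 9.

t=0: ready={A} → run A
t=1: ready={A,H} → run A
t=2: ready={A,H} → run A
t=3: ready={H} → run H
t=4: ready={H} → run H
t=5: ready={H} → run H
t=6: ready={H} → run H
t=7: ready={H} → run H
t=8: ready={H} → run H
t=9: (idle)

completion order = A, H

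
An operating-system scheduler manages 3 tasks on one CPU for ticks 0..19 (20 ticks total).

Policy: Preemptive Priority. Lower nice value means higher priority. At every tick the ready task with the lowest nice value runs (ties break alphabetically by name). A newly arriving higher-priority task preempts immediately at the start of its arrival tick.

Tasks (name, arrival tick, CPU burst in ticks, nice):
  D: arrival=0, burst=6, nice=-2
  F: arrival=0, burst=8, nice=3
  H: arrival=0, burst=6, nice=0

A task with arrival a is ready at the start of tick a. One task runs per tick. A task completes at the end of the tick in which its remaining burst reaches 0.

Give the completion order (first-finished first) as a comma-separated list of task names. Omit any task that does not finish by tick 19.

t=0: ready={D,F,H} → run D
t=1: ready={D,F,H} → run D
t=2: ready={D,F,H} → run D
t=3: ready={D,F,H} → run D
t=4: ready={D,F,H} → run D
t=5: ready={D,F,H} → run D
t=6: ready={F,H} → run H
t=7: ready={F,H} → run H
t=8: ready={F,H} → run H
t=9: ready={F,H} → run H
t=10: ready={F,H} → run H
t=11: ready={F,H} → run H
t=12: ready={F} → run F
t=13: ready={F} → run F
t=14: ready={F} → run F
t=15: ready={F} → run F
t=16: ready={F} → run F
t=17: ready={F} → run F
t=18: ready={F} → run F
t=19: ready={F} → run F

completion order = D, H, F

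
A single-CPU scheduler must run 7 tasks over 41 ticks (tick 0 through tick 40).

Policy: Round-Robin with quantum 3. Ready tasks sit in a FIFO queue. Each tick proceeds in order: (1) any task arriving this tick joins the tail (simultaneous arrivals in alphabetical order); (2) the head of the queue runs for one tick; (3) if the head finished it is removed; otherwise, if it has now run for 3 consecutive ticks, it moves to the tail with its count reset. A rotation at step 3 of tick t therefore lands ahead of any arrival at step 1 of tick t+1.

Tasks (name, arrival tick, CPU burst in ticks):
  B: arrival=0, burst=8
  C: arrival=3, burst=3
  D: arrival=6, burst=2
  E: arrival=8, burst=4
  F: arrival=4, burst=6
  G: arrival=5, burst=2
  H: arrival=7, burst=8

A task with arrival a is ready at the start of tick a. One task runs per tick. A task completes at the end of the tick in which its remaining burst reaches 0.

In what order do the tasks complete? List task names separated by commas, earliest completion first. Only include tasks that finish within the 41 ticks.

t=0: queue=[B] q_used=0 → run B
t=1: queue=[B] q_used=1 → run B
t=2: queue=[B] q_used=2 → run B
t=3: queue=[B,C] q_used=0 → run B
t=4: queue=[B,C,F] q_used=1 → run B
t=5: queue=[B,C,F,G] q_used=2 → run B
t=6: queue=[C,F,G,B,D] q_used=0 → run C
t=7: queue=[C,F,G,B,D,H] q_used=1 → run C
t=8: queue=[C,F,G,B,D,H,E] q_used=2 → run C
t=9: queue=[F,G,B,D,H,E] q_used=0 → run F
t=10: queue=[F,G,B,D,H,E] q_used=1 → run F
t=11: queue=[F,G,B,D,H,E] q_used=2 → run F
t=12: queue=[G,B,D,H,E,F] q_used=0 → run G
t=13: queue=[G,B,D,H,E,F] q_used=1 → run G
t=14: queue=[B,D,H,E,F] q_used=0 → run B
t=15: queue=[B,D,H,E,F] q_used=1 → run B
t=16: queue=[D,H,E,F] q_used=0 → run D
t=17: queue=[D,H,E,F] q_used=1 → run D
t=18: queue=[H,E,F] q_used=0 → run H
t=19: queue=[H,E,F] q_used=1 → run H
t=20: queue=[H,E,F] q_used=2 → run H
t=21: queue=[E,F,H] q_used=0 → run E
t=22: queue=[E,F,H] q_used=1 → run E
t=23: queue=[E,F,H] q_used=2 → run E
t=24: queue=[F,H,E] q_used=0 → run F
t=25: queue=[F,H,E] q_used=1 → run F
t=26: queue=[F,H,E] q_used=2 → run F
t=27: queue=[H,E] q_used=0 → run H
t=28: queue=[H,E] q_used=1 → run H
t=29: queue=[H,E] q_used=2 → run H
t=30: queue=[E,H] q_used=0 → run E
t=31: queue=[H] q_used=0 → run H
t=32: queue=[H] q_used=1 → run H
t=33: (idle)
t=34: (idle)
t=35: (idle)
t=36: (idle)
t=37: (idle)
t=38: (idle)
t=39: (idle)
t=40: (idle)

completion order = C, G, B, D, F, E, H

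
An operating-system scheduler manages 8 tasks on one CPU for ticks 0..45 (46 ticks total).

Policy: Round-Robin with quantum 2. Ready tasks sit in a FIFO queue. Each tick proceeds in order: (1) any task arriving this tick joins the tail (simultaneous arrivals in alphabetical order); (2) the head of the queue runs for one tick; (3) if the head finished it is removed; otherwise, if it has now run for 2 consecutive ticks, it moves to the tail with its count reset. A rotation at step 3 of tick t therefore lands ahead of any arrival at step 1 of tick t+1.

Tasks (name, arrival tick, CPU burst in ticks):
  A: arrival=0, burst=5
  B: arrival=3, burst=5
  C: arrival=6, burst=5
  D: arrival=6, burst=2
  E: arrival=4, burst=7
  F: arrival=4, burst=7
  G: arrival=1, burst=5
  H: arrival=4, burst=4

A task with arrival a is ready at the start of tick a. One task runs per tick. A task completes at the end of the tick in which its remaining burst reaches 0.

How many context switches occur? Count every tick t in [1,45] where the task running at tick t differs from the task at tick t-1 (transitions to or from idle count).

context switches = 23

t=0: queue=[A] q_used=0 → run A
t=1: queue=[A,G] q_used=1 → run A
t=2: queue=[G,A] q_used=0 → run G
t=3: queue=[G,A,B] q_used=1 → run G
t=4: queue=[A,B,G,E,F,H] q_used=0 → run A
t=5: queue=[A,B,G,E,F,H] q_used=1 → run A
t=6: queue=[B,G,E,F,H,A,C,D] q_used=0 → run B
t=7: queue=[B,G,E,F,H,A,C,D] q_used=1 → run B
t=8: queue=[G,E,F,H,A,C,D,B] q_used=0 → run G
t=9: queue=[G,E,F,H,A,C,D,B] q_used=1 → run G
t=10: queue=[E,F,H,A,C,D,B,G] q_used=0 → run E
t=11: queue=[E,F,H,A,C,D,B,G] q_used=1 → run E
t=12: queue=[F,H,A,C,D,B,G,E] q_used=0 → run F
t=13: queue=[F,H,A,C,D,B,G,E] q_used=1 → run F
t=14: queue=[H,A,C,D,B,G,E,F] q_used=0 → run H
t=15: queue=[H,A,C,D,B,G,E,F] q_used=1 → run H
t=16: queue=[A,C,D,B,G,E,F,H] q_used=0 → run A
t=17: queue=[C,D,B,G,E,F,H] q_used=0 → run C
t=18: queue=[C,D,B,G,E,F,H] q_used=1 → run C
t=19: queue=[D,B,G,E,F,H,C] q_used=0 → run D
t=20: queue=[D,B,G,E,F,H,C] q_used=1 → run D
t=21: queue=[B,G,E,F,H,C] q_used=0 → run B
t=22: queue=[B,G,E,F,H,C] q_used=1 → run B
t=23: queue=[G,E,F,H,C,B] q_used=0 → run G
t=24: queue=[E,F,H,C,B] q_used=0 → run E
t=25: queue=[E,F,H,C,B] q_used=1 → run E
t=26: queue=[F,H,C,B,E] q_used=0 → run F
t=27: queue=[F,H,C,B,E] q_used=1 → run F
t=28: queue=[H,C,B,E,F] q_used=0 → run H
t=29: queue=[H,C,B,E,F] q_used=1 → run H
t=30: queue=[C,B,E,F] q_used=0 → run C
t=31: queue=[C,B,E,F] q_used=1 → run C
t=32: queue=[B,E,F,C] q_used=0 → run B
t=33: queue=[E,F,C] q_used=0 → run E
t=34: queue=[E,F,C] q_used=1 → run E
t=35: queue=[F,C,E] q_used=0 → run F
t=36: queue=[F,C,E] q_used=1 → run F
t=37: queue=[C,E,F] q_used=0 → run C
t=38: queue=[E,F] q_used=0 → run E
t=39: queue=[F] q_used=0 → run F
t=40: (idle)
t=41: (idle)
t=42: (idle)
t=43: (idle)
t=44: (idle)
t=45: (idle)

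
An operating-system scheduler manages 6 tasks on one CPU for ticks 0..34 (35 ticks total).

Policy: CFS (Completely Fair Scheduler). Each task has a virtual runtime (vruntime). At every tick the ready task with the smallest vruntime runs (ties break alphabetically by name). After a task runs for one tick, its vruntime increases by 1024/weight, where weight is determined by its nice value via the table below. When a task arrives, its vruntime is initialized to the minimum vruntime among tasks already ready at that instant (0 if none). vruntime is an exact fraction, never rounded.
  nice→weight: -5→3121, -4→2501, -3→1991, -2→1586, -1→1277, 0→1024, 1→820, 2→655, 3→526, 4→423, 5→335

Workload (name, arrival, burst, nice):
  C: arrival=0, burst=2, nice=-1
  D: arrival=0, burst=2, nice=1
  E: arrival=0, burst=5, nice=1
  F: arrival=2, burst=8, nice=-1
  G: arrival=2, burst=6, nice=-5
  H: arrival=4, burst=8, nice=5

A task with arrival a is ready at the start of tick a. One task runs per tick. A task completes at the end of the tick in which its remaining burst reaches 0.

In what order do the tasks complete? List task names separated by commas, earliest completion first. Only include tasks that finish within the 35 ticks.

completion order = C, D, G, E, F, H

t=0: vr[C=0 D=0 E=0] → run C
t=1: vr[C=1024/1277 D=0 E=0] → run D
t=2: vr[C=1024/1277 D=256/205 E=0 F=0 G=0] → run E
t=3: vr[C=1024/1277 D=256/205 E=256/205 F=0 G=0] → run F
t=4: vr[C=1024/1277 D=256/205 E=256/205 F=1024/1277 G=0 H=0] → run G
t=5: vr[C=1024/1277 D=256/205 E=256/205 F=1024/1277 G=1024/3121 H=0] → run H
t=6: vr[C=1024/1277 D=256/205 E=256/205 F=1024/1277 G=1024/3121 H=1024/335] → run G
t=7: vr[C=1024/1277 D=256/205 E=256/205 F=1024/1277 G=2048/3121 H=1024/335] → run G
t=8: vr[C=1024/1277 D=256/205 E=256/205 F=1024/1277 G=3072/3121 H=1024/335] → run C
t=9: vr[D=256/205 E=256/205 F=1024/1277 G=3072/3121 H=1024/335] → run F
t=10: vr[D=256/205 E=256/205 F=2048/1277 G=3072/3121 H=1024/335] → run G
t=11: vr[D=256/205 E=256/205 F=2048/1277 G=4096/3121 H=1024/335] → run D
t=12: vr[E=256/205 F=2048/1277 G=4096/3121 H=1024/335] → run E
t=13: vr[E=512/205 F=2048/1277 G=4096/3121 H=1024/335] → run G
t=14: vr[E=512/205 F=2048/1277 G=5120/3121 H=1024/335] → run F
t=15: vr[E=512/205 F=3072/1277 G=5120/3121 H=1024/335] → run G
t=16: vr[E=512/205 F=3072/1277 H=1024/335] → run F
t=17: vr[E=512/205 F=4096/1277 H=1024/335] → run E
t=18: vr[E=768/205 F=4096/1277 H=1024/335] → run H
t=19: vr[E=768/205 F=4096/1277 H=2048/335] → run F
t=20: vr[E=768/205 F=5120/1277 H=2048/335] → run E
t=21: vr[E=1024/205 F=5120/1277 H=2048/335] → run F
t=22: vr[E=1024/205 F=6144/1277 H=2048/335] → run F
t=23: vr[E=1024/205 F=7168/1277 H=2048/335] → run E
t=24: vr[F=7168/1277 H=2048/335] → run F
t=25: vr[H=2048/335] → run H
t=26: vr[H=3072/335] → run H
t=27: vr[H=4096/335] → run H
t=28: vr[H=1024/67] → run H
t=29: vr[H=6144/335] → run H
t=30: vr[H=7168/335] → run H
t=31: (idle)
t=32: (idle)
t=33: (idle)
t=34: (idle)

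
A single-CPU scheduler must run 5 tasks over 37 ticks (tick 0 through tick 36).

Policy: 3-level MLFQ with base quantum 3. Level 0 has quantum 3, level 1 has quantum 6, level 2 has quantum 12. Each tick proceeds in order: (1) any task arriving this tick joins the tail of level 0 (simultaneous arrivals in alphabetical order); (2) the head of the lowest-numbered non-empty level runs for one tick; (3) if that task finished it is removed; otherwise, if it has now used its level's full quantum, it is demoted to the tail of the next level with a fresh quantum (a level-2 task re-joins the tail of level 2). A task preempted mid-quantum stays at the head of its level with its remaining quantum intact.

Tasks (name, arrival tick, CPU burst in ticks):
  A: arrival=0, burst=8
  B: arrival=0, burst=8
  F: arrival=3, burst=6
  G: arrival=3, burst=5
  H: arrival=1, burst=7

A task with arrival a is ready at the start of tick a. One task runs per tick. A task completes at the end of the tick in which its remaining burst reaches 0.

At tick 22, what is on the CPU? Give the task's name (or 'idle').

running at tick 22 = B

t=0: L0/L1/L2 = AB/-/- → run A
t=1: L0/L1/L2 = ABH/-/- → run A
t=2: L0/L1/L2 = ABH/-/- → run A
t=3: L0/L1/L2 = BHFG/A/- → run B
t=4: L0/L1/L2 = BHFG/A/- → run B
t=5: L0/L1/L2 = BHFG/A/- → run B
t=6: L0/L1/L2 = HFG/AB/- → run H
t=7: L0/L1/L2 = HFG/AB/- → run H
t=8: L0/L1/L2 = HFG/AB/- → run H
t=9: L0/L1/L2 = FG/ABH/- → run F
t=10: L0/L1/L2 = FG/ABH/- → run F
t=11: L0/L1/L2 = FG/ABH/- → run F
t=12: L0/L1/L2 = G/ABHF/- → run G
t=13: L0/L1/L2 = G/ABHF/- → run G
t=14: L0/L1/L2 = G/ABHF/- → run G
t=15: L0/L1/L2 = -/ABHFG/- → run A
t=16: L0/L1/L2 = -/ABHFG/- → run A
t=17: L0/L1/L2 = -/ABHFG/- → run A
t=18: L0/L1/L2 = -/ABHFG/- → run A
t=19: L0/L1/L2 = -/ABHFG/- → run A
t=20: L0/L1/L2 = -/BHFG/- → run B
t=21: L0/L1/L2 = -/BHFG/- → run B
t=22: L0/L1/L2 = -/BHFG/- → run B
t=23: L0/L1/L2 = -/BHFG/- → run B
t=24: L0/L1/L2 = -/BHFG/- → run B
t=25: L0/L1/L2 = -/HFG/- → run H
t=26: L0/L1/L2 = -/HFG/- → run H
t=27: L0/L1/L2 = -/HFG/- → run H
t=28: L0/L1/L2 = -/HFG/- → run H
t=29: L0/L1/L2 = -/FG/- → run F
t=30: L0/L1/L2 = -/FG/- → run F
t=31: L0/L1/L2 = -/FG/- → run F
t=32: L0/L1/L2 = -/G/- → run G
t=33: L0/L1/L2 = -/G/- → run G
t=34: (idle)
t=35: (idle)
t=36: (idle)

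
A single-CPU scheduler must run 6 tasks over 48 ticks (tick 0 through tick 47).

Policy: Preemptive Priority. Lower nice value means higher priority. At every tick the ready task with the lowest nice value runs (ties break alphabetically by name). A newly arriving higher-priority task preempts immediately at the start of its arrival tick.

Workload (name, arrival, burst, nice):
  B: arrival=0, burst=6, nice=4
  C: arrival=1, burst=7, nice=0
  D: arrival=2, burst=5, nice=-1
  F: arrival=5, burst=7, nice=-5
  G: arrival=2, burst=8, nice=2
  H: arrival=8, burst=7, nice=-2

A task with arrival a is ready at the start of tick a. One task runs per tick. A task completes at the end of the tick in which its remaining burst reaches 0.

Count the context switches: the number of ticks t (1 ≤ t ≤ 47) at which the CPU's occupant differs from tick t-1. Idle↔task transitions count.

context switches = 9

t=0: ready={B} → run B
t=1: ready={B,C} → run C
t=2: ready={B,C,D,G} → run D
t=3: ready={B,C,D,G} → run D
t=4: ready={B,C,D,G} → run D
t=5: ready={B,C,D,F,G} → run F
t=6: ready={B,C,D,F,G} → run F
t=7: ready={B,C,D,F,G} → run F
t=8: ready={B,C,D,F,G,H} → run F
t=9: ready={B,C,D,F,G,H} → run F
t=10: ready={B,C,D,F,G,H} → run F
t=11: ready={B,C,D,F,G,H} → run F
t=12: ready={B,C,D,G,H} → run H
t=13: ready={B,C,D,G,H} → run H
t=14: ready={B,C,D,G,H} → run H
t=15: ready={B,C,D,G,H} → run H
t=16: ready={B,C,D,G,H} → run H
t=17: ready={B,C,D,G,H} → run H
t=18: ready={B,C,D,G,H} → run H
t=19: ready={B,C,D,G} → run D
t=20: ready={B,C,D,G} → run D
t=21: ready={B,C,G} → run C
t=22: ready={B,C,G} → run C
t=23: ready={B,C,G} → run C
t=24: ready={B,C,G} → run C
t=25: ready={B,C,G} → run C
t=26: ready={B,C,G} → run C
t=27: ready={B,G} → run G
t=28: ready={B,G} → run G
t=29: ready={B,G} → run G
t=30: ready={B,G} → run G
t=31: ready={B,G} → run G
t=32: ready={B,G} → run G
t=33: ready={B,G} → run G
t=34: ready={B,G} → run G
t=35: ready={B} → run B
t=36: ready={B} → run B
t=37: ready={B} → run B
t=38: ready={B} → run B
t=39: ready={B} → run B
t=40: (idle)
t=41: (idle)
t=42: (idle)
t=43: (idle)
t=44: (idle)
t=45: (idle)
t=46: (idle)
t=47: (idle)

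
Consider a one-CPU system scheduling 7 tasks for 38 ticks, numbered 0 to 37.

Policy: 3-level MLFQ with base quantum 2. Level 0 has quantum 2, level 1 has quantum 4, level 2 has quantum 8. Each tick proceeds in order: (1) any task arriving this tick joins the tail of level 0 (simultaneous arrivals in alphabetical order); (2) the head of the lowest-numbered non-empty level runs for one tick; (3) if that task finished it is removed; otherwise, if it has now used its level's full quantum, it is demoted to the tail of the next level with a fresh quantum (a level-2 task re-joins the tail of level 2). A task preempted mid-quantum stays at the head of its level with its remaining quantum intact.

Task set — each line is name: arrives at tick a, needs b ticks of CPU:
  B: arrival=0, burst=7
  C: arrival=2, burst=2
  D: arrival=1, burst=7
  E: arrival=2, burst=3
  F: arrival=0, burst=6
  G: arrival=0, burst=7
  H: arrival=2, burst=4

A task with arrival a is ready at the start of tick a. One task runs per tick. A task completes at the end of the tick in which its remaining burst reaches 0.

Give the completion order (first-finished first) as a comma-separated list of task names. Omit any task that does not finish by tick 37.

t=0: L0/L1/L2 = BFG/-/- → run B
t=1: L0/L1/L2 = BFGD/-/- → run B
t=2: L0/L1/L2 = FGDCEH/B/- → run F
t=3: L0/L1/L2 = FGDCEH/B/- → run F
t=4: L0/L1/L2 = GDCEH/BF/- → run G
t=5: L0/L1/L2 = GDCEH/BF/- → run G
t=6: L0/L1/L2 = DCEH/BFG/- → run D
t=7: L0/L1/L2 = DCEH/BFG/- → run D
t=8: L0/L1/L2 = CEH/BFGD/- → run C
t=9: L0/L1/L2 = CEH/BFGD/- → run C
t=10: L0/L1/L2 = EH/BFGD/- → run E
t=11: L0/L1/L2 = EH/BFGD/- → run E
t=12: L0/L1/L2 = H/BFGDE/- → run H
t=13: L0/L1/L2 = H/BFGDE/- → run H
t=14: L0/L1/L2 = -/BFGDEH/- → run B
t=15: L0/L1/L2 = -/BFGDEH/- → run B
t=16: L0/L1/L2 = -/BFGDEH/- → run B
t=17: L0/L1/L2 = -/BFGDEH/- → run B
t=18: L0/L1/L2 = -/FGDEH/B → run F
t=19: L0/L1/L2 = -/FGDEH/B → run F
t=20: L0/L1/L2 = -/FGDEH/B → run F
t=21: L0/L1/L2 = -/FGDEH/B → run F
t=22: L0/L1/L2 = -/GDEH/B → run G
t=23: L0/L1/L2 = -/GDEH/B → run G
t=24: L0/L1/L2 = -/GDEH/B → run G
t=25: L0/L1/L2 = -/GDEH/B → run G
t=26: L0/L1/L2 = -/DEH/BG → run D
t=27: L0/L1/L2 = -/DEH/BG → run D
t=28: L0/L1/L2 = -/DEH/BG → run D
t=29: L0/L1/L2 = -/DEH/BG → run D
t=30: L0/L1/L2 = -/EH/BGD → run E
t=31: L0/L1/L2 = -/H/BGD → run H
t=32: L0/L1/L2 = -/H/BGD → run H
t=33: L0/L1/L2 = -/-/BGD → run B
t=34: L0/L1/L2 = -/-/GD → run G
t=35: L0/L1/L2 = -/-/D → run D
t=36: (idle)
t=37: (idle)

completion order = C, F, E, H, B, G, D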